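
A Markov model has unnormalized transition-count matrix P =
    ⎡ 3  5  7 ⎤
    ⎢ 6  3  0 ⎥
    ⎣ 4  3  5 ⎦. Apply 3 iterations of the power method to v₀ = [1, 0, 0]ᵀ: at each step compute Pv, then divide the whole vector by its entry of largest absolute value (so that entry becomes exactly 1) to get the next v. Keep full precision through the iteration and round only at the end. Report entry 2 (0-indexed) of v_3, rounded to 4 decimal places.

Pv0 = (3.00000, 6.00000, 4.00000); divide by 6.00000 → v1 = (0.50000, 1.00000, 0.66667)
Pv1 = (11.16667, 6.00000, 8.33333); divide by 11.16667 → v2 = (1.00000, 0.53731, 0.74627)
Pv2 = (10.91045, 7.61194, 9.34328); divide by 10.91045 → v3 = (1.00000, 0.69767, 0.85636)
Requested entry of v3: 626/731 = 0.8564

0.8564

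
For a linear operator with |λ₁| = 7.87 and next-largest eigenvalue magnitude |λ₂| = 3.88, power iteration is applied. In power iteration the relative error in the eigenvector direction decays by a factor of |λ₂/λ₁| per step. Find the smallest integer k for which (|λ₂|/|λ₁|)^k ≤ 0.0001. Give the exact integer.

14

|λ₂/λ₁| = 3.88/7.87 = 0.49301
Need k ≥ ln(0.0001) / ln(0.49301) = -9.2103 / -0.7072 ≈ 13.023
Smallest integer k satisfying the bound: 14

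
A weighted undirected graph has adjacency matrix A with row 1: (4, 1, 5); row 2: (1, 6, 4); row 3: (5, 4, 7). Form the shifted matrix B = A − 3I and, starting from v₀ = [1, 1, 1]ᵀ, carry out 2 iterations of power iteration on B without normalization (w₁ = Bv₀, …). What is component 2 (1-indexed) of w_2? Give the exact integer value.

83

B = A − 3I has rows (1, 1, 5); (1, 3, 4); (5, 4, 4)
w1 = Bv₀ = (1·1 + 1·1 + 5·1; 1·1 + 3·1 + 4·1; 5·1 + 4·1 + 4·1) = (7, 8, 13)
w2 = Bw1 = (1·7 + 1·8 + 5·13; 1·7 + 3·8 + 4·13; 5·7 + 4·8 + 4·13) = (80, 83, 119)
Requested component of w2: 83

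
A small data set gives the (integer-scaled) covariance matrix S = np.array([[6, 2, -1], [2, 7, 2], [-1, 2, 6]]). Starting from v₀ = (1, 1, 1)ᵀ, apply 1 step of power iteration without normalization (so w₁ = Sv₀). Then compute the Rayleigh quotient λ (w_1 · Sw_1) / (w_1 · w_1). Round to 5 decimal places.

w1 = Sv₀ = (6·1 + 2·1 + (-1)·1; 2·1 + 7·1 + 2·1; (-1)·1 + 2·1 + 6·1) = (7, 11, 7)
Sw1 = (57, 105, 57)
w1·Sw1 = 7·57 + 11·105 + 7·57 = 1953; w1·w1 = 7·7 + 11·11 + 7·7 = 219
λ ≈ 1953/219 = 8.91781

8.91781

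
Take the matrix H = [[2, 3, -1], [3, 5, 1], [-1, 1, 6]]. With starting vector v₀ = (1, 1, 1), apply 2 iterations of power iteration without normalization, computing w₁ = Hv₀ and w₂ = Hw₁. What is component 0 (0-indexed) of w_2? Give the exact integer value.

29

w1 = Hv₀ = (4, 9, 6)
w2 = Hw1 = (29, 63, 41)
The requested component of w2 is 29.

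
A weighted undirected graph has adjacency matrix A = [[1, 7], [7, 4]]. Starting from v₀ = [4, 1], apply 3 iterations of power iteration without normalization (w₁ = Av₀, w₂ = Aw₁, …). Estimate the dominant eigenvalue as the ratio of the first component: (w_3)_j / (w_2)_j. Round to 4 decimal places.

w1 = Av₀ = (1·4 + 7·1; 7·4 + 4·1) = (11, 32)
w2 = Aw1 = (1·11 + 7·32; 7·11 + 4·32) = (235, 205)
w3 = Aw2 = (1670, 2465)
Ratio at component: 1670 / 235 = 7.1064

λ ≈ 7.1064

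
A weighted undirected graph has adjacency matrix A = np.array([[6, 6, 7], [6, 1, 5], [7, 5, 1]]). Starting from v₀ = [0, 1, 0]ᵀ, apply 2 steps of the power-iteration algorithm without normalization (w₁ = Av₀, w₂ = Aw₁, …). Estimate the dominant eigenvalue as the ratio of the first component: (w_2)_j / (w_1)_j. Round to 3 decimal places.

λ ≈ 12.833

w1 = Av₀ = (6, 1, 5)
w2 = Aw1 = (77, 62, 52)
Ratio at component: 77 / 6 = 12.833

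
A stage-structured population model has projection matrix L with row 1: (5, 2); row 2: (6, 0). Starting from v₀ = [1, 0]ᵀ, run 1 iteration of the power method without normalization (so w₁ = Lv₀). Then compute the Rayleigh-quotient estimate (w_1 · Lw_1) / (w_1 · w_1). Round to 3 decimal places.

λ ≈ 5.984

w1 = Lv₀ = (5, 6)
Lw1 = (37, 30)
w1·Lw1 = 5·37 + 6·30 = 365; w1·w1 = 5·5 + 6·6 = 61
λ ≈ 365/61 = 5.984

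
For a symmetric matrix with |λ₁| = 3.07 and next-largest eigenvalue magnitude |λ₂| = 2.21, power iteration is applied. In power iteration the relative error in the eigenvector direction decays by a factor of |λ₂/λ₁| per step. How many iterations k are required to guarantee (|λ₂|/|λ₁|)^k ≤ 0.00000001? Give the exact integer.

|λ₂/λ₁| = 2.21/3.07 = 0.71987
Need k ≥ ln(0.00000001) / ln(0.71987) = -18.4207 / -0.3287 ≈ 56.044
Smallest integer k satisfying the bound: 57

57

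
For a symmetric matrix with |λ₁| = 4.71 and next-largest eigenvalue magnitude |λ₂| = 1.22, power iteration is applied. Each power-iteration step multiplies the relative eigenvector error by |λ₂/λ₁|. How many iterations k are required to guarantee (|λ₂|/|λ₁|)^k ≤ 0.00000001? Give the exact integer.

|λ₂/λ₁| = 1.22/4.71 = 0.25902
Need k ≥ ln(0.00000001) / ln(0.25902) = -18.4207 / -1.3508 ≈ 13.636
Smallest integer k satisfying the bound: 14

14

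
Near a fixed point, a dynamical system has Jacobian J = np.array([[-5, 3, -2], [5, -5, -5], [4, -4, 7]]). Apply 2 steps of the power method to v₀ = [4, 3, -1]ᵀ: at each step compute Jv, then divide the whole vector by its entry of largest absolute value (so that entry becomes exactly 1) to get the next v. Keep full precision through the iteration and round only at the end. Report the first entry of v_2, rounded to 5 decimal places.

Jv0 = (-9.000000, 10.000000, -3.000000); divide by 10.000000 → v1 = (-0.900000, 1.000000, -0.300000)
Jv1 = (8.100000, -8.000000, -9.700000); divide by -9.700000 → v2 = (-0.835052, 0.824742, 1.000000)
Requested entry of v2: 81/-97 = -0.83505

-0.83505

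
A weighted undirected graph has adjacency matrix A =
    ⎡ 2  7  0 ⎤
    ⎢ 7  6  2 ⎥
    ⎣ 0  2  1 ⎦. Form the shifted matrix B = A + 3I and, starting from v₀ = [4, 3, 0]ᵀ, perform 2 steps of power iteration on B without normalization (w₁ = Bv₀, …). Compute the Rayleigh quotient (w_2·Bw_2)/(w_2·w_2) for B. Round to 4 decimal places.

14.5212

B = A + 3I has rows (5, 7, 0); (7, 9, 2); (0, 2, 4)
w1 = Bv₀ = (5·4 + 7·3 + 0·0; 7·4 + 9·3 + 2·0; 0·4 + 2·3 + 4·0) = (41, 55, 6)
w2 = Bw1 = (5·41 + 7·55 + 0·6; 7·41 + 9·55 + 2·6; 0·41 + 2·55 + 4·6) = (590, 794, 134)
Bw2 = (8508, 11544, 2124)
w2·Bw2 = 14470272; w2·w2 = 996492; μ ≈ 14470272/996492 = 14.5212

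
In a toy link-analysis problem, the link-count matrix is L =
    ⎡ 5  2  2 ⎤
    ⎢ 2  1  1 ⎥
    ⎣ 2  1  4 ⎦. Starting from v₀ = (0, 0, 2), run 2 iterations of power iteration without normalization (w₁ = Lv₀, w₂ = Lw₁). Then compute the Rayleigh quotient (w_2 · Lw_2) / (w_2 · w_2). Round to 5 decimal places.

w1 = Lv₀ = (5·0 + 2·0 + 2·2; 2·0 + 1·0 + 1·2; 2·0 + 1·0 + 4·2) = (4, 2, 8)
w2 = Lw1 = (5·4 + 2·2 + 2·8; 2·4 + 1·2 + 1·8; 2·4 + 1·2 + 4·8) = (40, 18, 42)
Lw2 = (320, 140, 266)
w2·Lw2 = 40·320 + 18·140 + 42·266 = 26492; w2·w2 = 40·40 + 18·18 + 42·42 = 3688
λ ≈ 26492/3688 = 7.18330

7.18330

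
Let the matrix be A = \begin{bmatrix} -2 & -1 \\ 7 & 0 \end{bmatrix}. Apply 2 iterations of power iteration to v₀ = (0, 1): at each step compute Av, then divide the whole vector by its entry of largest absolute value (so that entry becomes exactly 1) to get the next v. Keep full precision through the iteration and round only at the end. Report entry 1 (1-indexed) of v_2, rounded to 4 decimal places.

-0.2857

Av0 = (-1.00000, 0.00000); divide by -1.00000 → v1 = (1.00000, 0.00000)
Av1 = (-2.00000, 7.00000); divide by 7.00000 → v2 = (-0.28571, 1.00000)
Requested entry of v2: 2/-7 = -0.2857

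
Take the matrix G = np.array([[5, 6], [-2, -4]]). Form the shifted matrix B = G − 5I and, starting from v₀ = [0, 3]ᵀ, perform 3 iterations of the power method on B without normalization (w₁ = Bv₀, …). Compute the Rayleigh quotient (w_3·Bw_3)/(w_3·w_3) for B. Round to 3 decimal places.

-7.405

B = G − 5I has rows (0, 6); (-2, -9)
w1 = Bv₀ = (18, -27)
w2 = Bw1 = (-162, 207)
w3 = Bw2 = (1242, -1539)
Bw3 = (-9234, 11367)
w3·Bw3 = -28962441; w3·w3 = 3911085; μ ≈ -28962441/3911085 = -7.405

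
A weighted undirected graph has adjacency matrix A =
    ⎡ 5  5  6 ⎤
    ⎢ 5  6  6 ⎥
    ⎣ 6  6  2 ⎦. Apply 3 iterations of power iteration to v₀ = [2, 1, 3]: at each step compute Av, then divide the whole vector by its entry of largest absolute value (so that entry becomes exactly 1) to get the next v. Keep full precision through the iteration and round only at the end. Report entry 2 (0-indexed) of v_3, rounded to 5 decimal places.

Av0 = (33.000000, 34.000000, 24.000000); divide by 34.000000 → v1 = (0.970588, 1.000000, 0.705882)
Av1 = (14.088235, 15.088235, 13.235294); divide by 15.088235 → v2 = (0.933723, 1.000000, 0.877193)
Av2 = (14.931774, 15.931774, 13.356725); divide by 15.931774 → v3 = (0.937232, 1.000000, 0.838370)
Requested entry of v3: 6852/8173 = 0.83837

0.83837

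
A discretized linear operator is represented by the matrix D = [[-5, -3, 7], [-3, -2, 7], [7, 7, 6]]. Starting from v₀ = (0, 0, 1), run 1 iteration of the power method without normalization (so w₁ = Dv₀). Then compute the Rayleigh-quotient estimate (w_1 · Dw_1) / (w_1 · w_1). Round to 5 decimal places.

w1 = Dv₀ = ((-5)·0 + (-3)·0 + 7·1; (-3)·0 + (-2)·0 + 7·1; 7·0 + 7·0 + 6·1) = (7, 7, 6)
Dw1 = (-14, 7, 134)
w1·Dw1 = 7·(-14) + 7·7 + 6·134 = 755; w1·w1 = 7·7 + 7·7 + 6·6 = 134
λ ≈ 755/134 = 5.63433

λ ≈ 5.63433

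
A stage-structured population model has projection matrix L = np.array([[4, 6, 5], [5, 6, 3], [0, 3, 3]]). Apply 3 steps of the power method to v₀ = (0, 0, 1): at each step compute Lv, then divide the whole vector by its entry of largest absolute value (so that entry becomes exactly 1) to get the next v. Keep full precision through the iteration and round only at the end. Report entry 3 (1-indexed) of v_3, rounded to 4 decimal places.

0.3328

Lv0 = (5.00000, 3.00000, 3.00000); divide by 5.00000 → v1 = (1.00000, 0.60000, 0.60000)
Lv1 = (10.60000, 10.40000, 3.60000); divide by 10.60000 → v2 = (1.00000, 0.98113, 0.33962)
Lv2 = (11.58491, 11.90566, 3.96226); divide by 11.90566 → v3 = (0.97306, 1.00000, 0.33281)
Requested entry of v3: 210/631 = 0.3328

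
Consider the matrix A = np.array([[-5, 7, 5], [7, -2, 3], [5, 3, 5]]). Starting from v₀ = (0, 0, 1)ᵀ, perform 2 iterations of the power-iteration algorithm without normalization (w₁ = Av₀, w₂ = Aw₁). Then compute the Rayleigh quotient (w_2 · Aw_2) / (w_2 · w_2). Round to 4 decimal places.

w1 = Av₀ = (5, 3, 5)
w2 = Aw1 = (21, 44, 59)
Aw2 = (498, 236, 532)
w2·Aw2 = 21·498 + 44·236 + 59·532 = 52230; w2·w2 = 21·21 + 44·44 + 59·59 = 5858
λ ≈ 52230/5858 = 8.9160

8.9160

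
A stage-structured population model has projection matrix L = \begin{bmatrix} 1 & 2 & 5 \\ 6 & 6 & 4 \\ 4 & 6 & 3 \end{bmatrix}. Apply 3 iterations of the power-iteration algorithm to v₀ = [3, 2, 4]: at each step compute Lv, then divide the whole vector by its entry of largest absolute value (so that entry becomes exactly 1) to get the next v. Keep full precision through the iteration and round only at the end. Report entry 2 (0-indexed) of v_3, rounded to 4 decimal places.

0.8497

Lv0 = (27.00000, 46.00000, 36.00000); divide by 46.00000 → v1 = (0.58696, 1.00000, 0.78261)
Lv1 = (6.50000, 12.65217, 10.69565); divide by 12.65217 → v2 = (0.51375, 1.00000, 0.84536)
Lv2 = (6.74055, 12.46392, 10.59107); divide by 12.46392 → v3 = (0.54081, 1.00000, 0.84974)
Requested entry of v3: 6164/7254 = 0.8497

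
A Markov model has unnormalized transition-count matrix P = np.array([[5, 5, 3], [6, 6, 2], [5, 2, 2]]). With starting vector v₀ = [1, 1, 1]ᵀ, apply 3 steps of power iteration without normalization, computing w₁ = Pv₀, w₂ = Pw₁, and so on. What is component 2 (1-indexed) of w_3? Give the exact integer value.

w1 = Pv₀ = (13, 14, 9)
w2 = Pw1 = (162, 180, 111)
w3 = Pw2 = (2043, 2274, 1392)
The requested component of w3 is 2274.

2274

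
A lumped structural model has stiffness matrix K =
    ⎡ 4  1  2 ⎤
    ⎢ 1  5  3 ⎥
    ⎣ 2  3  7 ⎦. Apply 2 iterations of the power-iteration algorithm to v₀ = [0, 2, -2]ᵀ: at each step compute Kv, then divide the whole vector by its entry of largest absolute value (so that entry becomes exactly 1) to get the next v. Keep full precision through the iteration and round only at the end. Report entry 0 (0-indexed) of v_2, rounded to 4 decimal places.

0.4167

Kv0 = (-2.00000, 4.00000, -8.00000); divide by -8.00000 → v1 = (0.25000, -0.50000, 1.00000)
Kv1 = (2.50000, 0.75000, 6.00000); divide by 6.00000 → v2 = (0.41667, 0.12500, 1.00000)
Requested entry of v2: -20/-48 = 0.4167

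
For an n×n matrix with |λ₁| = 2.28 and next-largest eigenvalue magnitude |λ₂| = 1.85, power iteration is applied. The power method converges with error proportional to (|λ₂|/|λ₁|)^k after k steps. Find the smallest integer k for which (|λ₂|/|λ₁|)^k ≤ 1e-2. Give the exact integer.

23

|λ₂/λ₁| = 1.85/2.28 = 0.81140
Need k ≥ ln(1e-2) / ln(0.81140) = -4.6052 / -0.2090 ≈ 22.035
Smallest integer k satisfying the bound: 23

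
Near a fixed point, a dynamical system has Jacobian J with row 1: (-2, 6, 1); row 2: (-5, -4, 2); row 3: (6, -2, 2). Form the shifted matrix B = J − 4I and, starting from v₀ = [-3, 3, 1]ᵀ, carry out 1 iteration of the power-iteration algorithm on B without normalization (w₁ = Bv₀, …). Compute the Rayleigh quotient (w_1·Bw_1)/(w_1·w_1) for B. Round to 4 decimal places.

B = J − 4I has rows (-6, 6, 1); (-5, -8, 2); (6, -2, -2)
w1 = Bv₀ = ((-6)·(-3) + 6·3 + 1·1; (-5)·(-3) + (-8)·3 + 2·1; 6·(-3) + (-2)·3 + (-2)·1) = (37, -7, -26)
Bw1 = (-290, -181, 288)
w1·Bw1 = -16951; w1·w1 = 2094; μ ≈ -16951/2094 = -8.0950

μ ≈ -8.0950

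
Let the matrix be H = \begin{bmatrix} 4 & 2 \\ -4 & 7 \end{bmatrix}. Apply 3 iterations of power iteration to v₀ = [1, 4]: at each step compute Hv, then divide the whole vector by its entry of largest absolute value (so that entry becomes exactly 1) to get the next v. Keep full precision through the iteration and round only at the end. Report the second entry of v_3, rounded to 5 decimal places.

0.73077

Hv0 = (12.000000, 24.000000); divide by 24.000000 → v1 = (0.500000, 1.000000)
Hv1 = (4.000000, 5.000000); divide by 5.000000 → v2 = (0.800000, 1.000000)
Hv2 = (5.200000, 3.800000); divide by 5.200000 → v3 = (1.000000, 0.730769)
Requested entry of v3: 456/624 = 0.73077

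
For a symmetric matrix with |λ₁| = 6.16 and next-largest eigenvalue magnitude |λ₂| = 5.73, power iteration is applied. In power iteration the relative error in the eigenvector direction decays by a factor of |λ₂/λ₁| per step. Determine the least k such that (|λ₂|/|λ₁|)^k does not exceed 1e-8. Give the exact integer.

255

|λ₂/λ₁| = 5.73/6.16 = 0.93019
Need k ≥ ln(1e-8) / ln(0.93019) = -18.4207 / -0.0724 ≈ 254.566
Smallest integer k satisfying the bound: 255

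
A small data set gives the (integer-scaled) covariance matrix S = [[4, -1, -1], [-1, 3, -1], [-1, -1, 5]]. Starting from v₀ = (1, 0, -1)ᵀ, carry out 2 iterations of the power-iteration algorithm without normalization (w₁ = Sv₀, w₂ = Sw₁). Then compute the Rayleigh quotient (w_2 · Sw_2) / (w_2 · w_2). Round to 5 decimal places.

w1 = Sv₀ = (4·1 + (-1)·0 + (-1)·(-1); (-1)·1 + 3·0 + (-1)·(-1); (-1)·1 + (-1)·0 + 5·(-1)) = (5, 0, -6)
w2 = Sw1 = (4·5 + (-1)·0 + (-1)·(-6); (-1)·5 + 3·0 + (-1)·(-6); (-1)·5 + (-1)·0 + 5·(-6)) = (26, 1, -35)
Sw2 = (138, 12, -202)
w2·Sw2 = 26·138 + 1·12 + (-35)·(-202) = 10670; w2·w2 = 26·26 + 1·1 + (-35)·(-35) = 1902
λ ≈ 10670/1902 = 5.60988

λ ≈ 5.60988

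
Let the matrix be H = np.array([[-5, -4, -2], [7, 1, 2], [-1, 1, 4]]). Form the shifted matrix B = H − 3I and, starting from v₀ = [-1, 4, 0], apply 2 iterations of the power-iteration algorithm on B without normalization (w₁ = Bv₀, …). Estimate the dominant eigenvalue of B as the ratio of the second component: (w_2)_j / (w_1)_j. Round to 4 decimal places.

1.0667

B = H − 3I has rows (-8, -4, -2); (7, -2, 2); (-1, 1, 1)
w1 = Bv₀ = ((-8)·(-1) + (-4)·4 + (-2)·0; 7·(-1) + (-2)·4 + 2·0; (-1)·(-1) + 1·4 + 1·0) = (-8, -15, 5)
w2 = Bw1 = ((-8)·(-8) + (-4)·(-15) + (-2)·5; 7·(-8) + (-2)·(-15) + 2·5; (-1)·(-8) + 1·(-15) + 1·5) = (114, -16, -2)
Ratio: -16/-15 = 1.0667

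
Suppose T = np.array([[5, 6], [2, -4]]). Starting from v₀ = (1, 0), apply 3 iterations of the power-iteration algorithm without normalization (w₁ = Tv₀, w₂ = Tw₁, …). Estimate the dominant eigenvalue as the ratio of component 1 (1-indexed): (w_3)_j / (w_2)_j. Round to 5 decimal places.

w1 = Tv₀ = (5, 2)
w2 = Tw1 = (37, 2)
w3 = Tw2 = (197, 66)
Ratio at component: 197 / 37 = 5.32432

5.32432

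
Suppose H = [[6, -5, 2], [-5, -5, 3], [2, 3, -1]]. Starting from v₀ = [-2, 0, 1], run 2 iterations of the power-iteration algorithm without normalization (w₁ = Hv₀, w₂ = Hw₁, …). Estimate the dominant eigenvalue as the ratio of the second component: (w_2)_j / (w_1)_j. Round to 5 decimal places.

λ ≈ -2.30769

w1 = Hv₀ = (-10, 13, -5)
w2 = Hw1 = (-135, -30, 24)
Ratio at component: -30 / 13 = -2.30769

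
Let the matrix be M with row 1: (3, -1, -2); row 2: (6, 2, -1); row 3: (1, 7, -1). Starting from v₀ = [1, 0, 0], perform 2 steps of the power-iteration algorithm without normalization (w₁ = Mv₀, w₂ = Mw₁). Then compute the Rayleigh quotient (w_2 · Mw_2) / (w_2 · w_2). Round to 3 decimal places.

w1 = Mv₀ = (3, 6, 1)
w2 = Mw1 = (1, 29, 44)
Mw2 = (-114, 20, 160)
w2·Mw2 = 1·(-114) + 29·20 + 44·160 = 7506; w2·w2 = 1·1 + 29·29 + 44·44 = 2778
λ ≈ 7506/2778 = 2.702

2.702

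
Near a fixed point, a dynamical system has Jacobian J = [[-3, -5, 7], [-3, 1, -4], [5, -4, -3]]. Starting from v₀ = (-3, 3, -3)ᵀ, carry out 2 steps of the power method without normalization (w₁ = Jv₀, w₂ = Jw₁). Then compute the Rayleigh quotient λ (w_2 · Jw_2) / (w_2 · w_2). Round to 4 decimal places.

w1 = Jv₀ = ((-3)·(-3) + (-5)·3 + 7·(-3); (-3)·(-3) + 1·3 + (-4)·(-3); 5·(-3) + (-4)·3 + (-3)·(-3)) = (-27, 24, -18)
w2 = Jw1 = ((-3)·(-27) + (-5)·24 + 7·(-18); (-3)·(-27) + 1·24 + (-4)·(-18); 5·(-27) + (-4)·24 + (-3)·(-18)) = (-165, 177, -177)
Jw2 = (-1629, 1380, -1002)
w2·Jw2 = (-165)·(-1629) + 177·1380 + (-177)·(-1002) = 690399; w2·w2 = (-165)·(-165) + 177·177 + (-177)·(-177) = 89883
λ ≈ 690399/89883 = 7.6811

λ ≈ 7.6811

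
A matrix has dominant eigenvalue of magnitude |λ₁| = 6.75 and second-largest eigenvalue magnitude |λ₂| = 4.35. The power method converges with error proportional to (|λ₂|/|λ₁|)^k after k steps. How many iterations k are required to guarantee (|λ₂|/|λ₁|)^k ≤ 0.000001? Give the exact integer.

32

|λ₂/λ₁| = 4.35/6.75 = 0.64444
Need k ≥ ln(0.000001) / ln(0.64444) = -13.8155 / -0.4394 ≈ 31.444
Smallest integer k satisfying the bound: 32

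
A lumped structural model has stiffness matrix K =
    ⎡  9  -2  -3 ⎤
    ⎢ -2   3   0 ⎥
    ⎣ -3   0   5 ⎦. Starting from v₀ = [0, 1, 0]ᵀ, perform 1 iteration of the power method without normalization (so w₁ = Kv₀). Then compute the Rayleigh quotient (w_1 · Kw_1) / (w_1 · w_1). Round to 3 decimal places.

6.692

w1 = Kv₀ = (9·0 + (-2)·1 + (-3)·0; (-2)·0 + 3·1 + 0·0; (-3)·0 + 0·1 + 5·0) = (-2, 3, 0)
Kw1 = (-24, 13, 6)
w1·Kw1 = (-2)·(-24) + 3·13 + 0·6 = 87; w1·w1 = (-2)·(-2) + 3·3 + 0·0 = 13
λ ≈ 87/13 = 6.692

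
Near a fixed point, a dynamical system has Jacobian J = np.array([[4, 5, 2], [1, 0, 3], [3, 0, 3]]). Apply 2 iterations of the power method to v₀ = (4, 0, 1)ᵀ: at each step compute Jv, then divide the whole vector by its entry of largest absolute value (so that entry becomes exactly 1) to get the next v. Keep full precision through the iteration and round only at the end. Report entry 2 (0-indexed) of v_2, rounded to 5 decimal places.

Jv0 = (18.000000, 7.000000, 15.000000); divide by 18.000000 → v1 = (1.000000, 0.388889, 0.833333)
Jv1 = (7.611111, 3.500000, 5.500000); divide by 7.611111 → v2 = (1.000000, 0.459854, 0.722628)
Requested entry of v2: 99/137 = 0.72263

0.72263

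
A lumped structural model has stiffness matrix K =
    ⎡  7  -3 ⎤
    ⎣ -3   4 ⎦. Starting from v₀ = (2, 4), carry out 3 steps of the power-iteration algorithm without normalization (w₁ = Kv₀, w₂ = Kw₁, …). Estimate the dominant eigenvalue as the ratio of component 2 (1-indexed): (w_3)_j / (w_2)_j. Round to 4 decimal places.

w1 = Kv₀ = (2, 10)
w2 = Kw1 = (-16, 34)
w3 = Kw2 = (-214, 184)
Ratio at component: 184 / 34 = 5.4118

5.4118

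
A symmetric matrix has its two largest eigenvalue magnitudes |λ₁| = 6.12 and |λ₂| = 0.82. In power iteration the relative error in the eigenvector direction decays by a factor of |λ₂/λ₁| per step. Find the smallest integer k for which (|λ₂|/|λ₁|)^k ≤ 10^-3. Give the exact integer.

4

|λ₂/λ₁| = 0.82/6.12 = 0.13399
Need k ≥ ln(10^-3) / ln(0.13399) = -6.9078 / -2.0100 ≈ 3.437
Smallest integer k satisfying the bound: 4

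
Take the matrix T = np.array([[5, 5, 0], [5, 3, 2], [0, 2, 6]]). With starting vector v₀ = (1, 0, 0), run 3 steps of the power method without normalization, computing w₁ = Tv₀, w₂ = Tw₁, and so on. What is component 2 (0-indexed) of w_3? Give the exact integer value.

140

w1 = Tv₀ = (5·1 + 5·0 + 0·0; 5·1 + 3·0 + 2·0; 0·1 + 2·0 + 6·0) = (5, 5, 0)
w2 = Tw1 = (5·5 + 5·5 + 0·0; 5·5 + 3·5 + 2·0; 0·5 + 2·5 + 6·0) = (50, 40, 10)
w3 = Tw2 = (450, 390, 140)
The requested component of w3 is 140.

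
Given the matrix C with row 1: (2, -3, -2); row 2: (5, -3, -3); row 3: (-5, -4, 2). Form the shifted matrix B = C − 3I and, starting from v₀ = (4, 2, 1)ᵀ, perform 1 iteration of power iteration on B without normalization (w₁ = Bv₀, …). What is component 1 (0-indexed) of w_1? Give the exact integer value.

5

B = C − 3I has rows (-1, -3, -2); (5, -6, -3); (-5, -4, -1)
w1 = Bv₀ = (-12, 5, -29)
Requested component of w1: 5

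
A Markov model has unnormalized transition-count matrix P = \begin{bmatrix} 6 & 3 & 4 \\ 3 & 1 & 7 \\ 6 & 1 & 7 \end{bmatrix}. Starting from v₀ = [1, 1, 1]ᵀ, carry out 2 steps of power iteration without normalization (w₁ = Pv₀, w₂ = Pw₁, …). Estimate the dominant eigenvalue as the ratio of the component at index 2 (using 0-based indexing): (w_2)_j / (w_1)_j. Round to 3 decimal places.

13.357

w1 = Pv₀ = (6·1 + 3·1 + 4·1; 3·1 + 1·1 + 7·1; 6·1 + 1·1 + 7·1) = (13, 11, 14)
w2 = Pw1 = (6·13 + 3·11 + 4·14; 3·13 + 1·11 + 7·14; 6·13 + 1·11 + 7·14) = (167, 148, 187)
Ratio at component: 187 / 14 = 13.357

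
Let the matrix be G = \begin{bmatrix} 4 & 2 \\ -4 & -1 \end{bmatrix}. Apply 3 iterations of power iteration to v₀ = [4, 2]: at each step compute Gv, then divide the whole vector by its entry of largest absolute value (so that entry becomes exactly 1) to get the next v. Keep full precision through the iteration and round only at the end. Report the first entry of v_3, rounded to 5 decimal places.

Gv0 = (20.000000, -18.000000); divide by 20.000000 → v1 = (1.000000, -0.900000)
Gv1 = (2.200000, -3.100000); divide by -3.100000 → v2 = (-0.709677, 1.000000)
Gv2 = (-0.838710, 1.838710); divide by 1.838710 → v3 = (-0.456140, 1.000000)
Requested entry of v3: 52/-114 = -0.45614

-0.45614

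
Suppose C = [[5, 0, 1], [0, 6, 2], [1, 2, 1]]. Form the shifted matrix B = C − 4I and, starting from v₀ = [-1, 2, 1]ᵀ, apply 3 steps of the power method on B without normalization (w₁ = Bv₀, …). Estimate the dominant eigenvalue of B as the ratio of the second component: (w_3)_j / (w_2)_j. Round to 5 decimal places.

B = C − 4I has rows (1, 0, 1); (0, 2, 2); (1, 2, -3)
w1 = Bv₀ = (1·(-1) + 0·2 + 1·1; 0·(-1) + 2·2 + 2·1; 1·(-1) + 2·2 + (-3)·1) = (0, 6, 0)
w2 = Bw1 = (1·0 + 0·6 + 1·0; 0·0 + 2·6 + 2·0; 1·0 + 2·6 + (-3)·0) = (0, 12, 12)
w3 = Bw2 = (12, 48, -12)
Ratio: 48/12 = 4.00000

4.00000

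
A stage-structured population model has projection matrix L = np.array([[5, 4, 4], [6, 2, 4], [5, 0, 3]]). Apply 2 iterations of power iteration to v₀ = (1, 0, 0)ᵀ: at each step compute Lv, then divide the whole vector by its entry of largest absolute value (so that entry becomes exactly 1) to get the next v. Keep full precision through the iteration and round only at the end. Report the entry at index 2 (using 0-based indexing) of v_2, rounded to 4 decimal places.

Lv0 = (5.00000, 6.00000, 5.00000); divide by 6.00000 → v1 = (0.83333, 1.00000, 0.83333)
Lv1 = (11.50000, 10.33333, 6.66667); divide by 11.50000 → v2 = (1.00000, 0.89855, 0.57971)
Requested entry of v2: 40/69 = 0.5797

0.5797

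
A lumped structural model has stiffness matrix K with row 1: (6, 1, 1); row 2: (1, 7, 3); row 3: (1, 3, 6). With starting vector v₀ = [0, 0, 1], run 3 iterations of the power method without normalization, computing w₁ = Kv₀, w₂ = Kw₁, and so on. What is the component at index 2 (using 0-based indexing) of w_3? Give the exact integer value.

411

w1 = Kv₀ = (1, 3, 6)
w2 = Kw1 = (15, 40, 46)
w3 = Kw2 = (176, 433, 411)
The requested component of w3 is 411.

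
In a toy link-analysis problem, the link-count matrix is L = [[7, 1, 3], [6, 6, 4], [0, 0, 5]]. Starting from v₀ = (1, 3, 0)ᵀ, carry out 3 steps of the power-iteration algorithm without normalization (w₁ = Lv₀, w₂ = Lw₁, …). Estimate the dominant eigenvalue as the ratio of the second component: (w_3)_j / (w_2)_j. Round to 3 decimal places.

w1 = Lv₀ = (10, 24, 0)
w2 = Lw1 = (94, 204, 0)
w3 = Lw2 = (862, 1788, 0)
Ratio at component: 1788 / 204 = 8.765

λ ≈ 8.765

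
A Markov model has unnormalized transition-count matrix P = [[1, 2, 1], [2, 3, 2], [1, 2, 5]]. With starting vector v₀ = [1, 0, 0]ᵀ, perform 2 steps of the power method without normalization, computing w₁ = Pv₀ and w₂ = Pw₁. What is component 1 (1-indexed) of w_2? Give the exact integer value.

w1 = Pv₀ = (1·1 + 2·0 + 1·0; 2·1 + 3·0 + 2·0; 1·1 + 2·0 + 5·0) = (1, 2, 1)
w2 = Pw1 = (1·1 + 2·2 + 1·1; 2·1 + 3·2 + 2·1; 1·1 + 2·2 + 5·1) = (6, 10, 10)
The requested component of w2 is 6.

6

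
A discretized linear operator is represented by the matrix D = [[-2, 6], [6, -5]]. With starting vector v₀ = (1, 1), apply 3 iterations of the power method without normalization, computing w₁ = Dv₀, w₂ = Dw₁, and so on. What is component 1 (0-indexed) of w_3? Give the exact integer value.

w1 = Dv₀ = (4, 1)
w2 = Dw1 = (-2, 19)
w3 = Dw2 = (118, -107)
The requested component of w3 is -107.

-107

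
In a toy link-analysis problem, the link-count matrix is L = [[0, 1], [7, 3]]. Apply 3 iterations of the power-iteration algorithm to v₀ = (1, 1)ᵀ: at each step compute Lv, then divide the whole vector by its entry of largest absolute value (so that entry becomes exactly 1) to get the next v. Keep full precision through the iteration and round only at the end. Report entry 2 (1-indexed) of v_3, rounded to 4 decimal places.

1.0000

Lv0 = (1.00000, 10.00000); divide by 10.00000 → v1 = (0.10000, 1.00000)
Lv1 = (1.00000, 3.70000); divide by 3.70000 → v2 = (0.27027, 1.00000)
Lv2 = (1.00000, 4.89189); divide by 4.89189 → v3 = (0.20442, 1.00000)
Requested entry of v3: 181/181 = 1.0000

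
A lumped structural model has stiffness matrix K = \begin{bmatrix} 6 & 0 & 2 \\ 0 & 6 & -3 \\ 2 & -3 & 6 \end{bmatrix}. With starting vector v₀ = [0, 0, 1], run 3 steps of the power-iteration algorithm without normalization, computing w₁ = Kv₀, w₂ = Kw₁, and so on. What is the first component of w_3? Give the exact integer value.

w1 = Kv₀ = (6·0 + 0·0 + 2·1; 0·0 + 6·0 + (-3)·1; 2·0 + (-3)·0 + 6·1) = (2, -3, 6)
w2 = Kw1 = (6·2 + 0·(-3) + 2·6; 0·2 + 6·(-3) + (-3)·6; 2·2 + (-3)·(-3) + 6·6) = (24, -36, 49)
w3 = Kw2 = (242, -363, 450)
The requested component of w3 is 242.

242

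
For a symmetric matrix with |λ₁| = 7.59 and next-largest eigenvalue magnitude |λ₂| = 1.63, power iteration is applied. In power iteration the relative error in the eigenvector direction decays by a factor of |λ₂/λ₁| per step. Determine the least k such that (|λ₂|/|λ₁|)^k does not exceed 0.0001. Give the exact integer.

6

|λ₂/λ₁| = 1.63/7.59 = 0.21476
Need k ≥ ln(0.0001) / ln(0.21476) = -9.2103 / -1.5383 ≈ 5.988
Smallest integer k satisfying the bound: 6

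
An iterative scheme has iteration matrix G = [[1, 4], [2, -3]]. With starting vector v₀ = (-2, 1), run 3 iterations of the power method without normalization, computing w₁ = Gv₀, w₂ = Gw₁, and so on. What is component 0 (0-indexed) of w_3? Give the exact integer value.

w1 = Gv₀ = (1·(-2) + 4·1; 2·(-2) + (-3)·1) = (2, -7)
w2 = Gw1 = (1·2 + 4·(-7); 2·2 + (-3)·(-7)) = (-26, 25)
w3 = Gw2 = (74, -127)
The requested component of w3 is 74.

74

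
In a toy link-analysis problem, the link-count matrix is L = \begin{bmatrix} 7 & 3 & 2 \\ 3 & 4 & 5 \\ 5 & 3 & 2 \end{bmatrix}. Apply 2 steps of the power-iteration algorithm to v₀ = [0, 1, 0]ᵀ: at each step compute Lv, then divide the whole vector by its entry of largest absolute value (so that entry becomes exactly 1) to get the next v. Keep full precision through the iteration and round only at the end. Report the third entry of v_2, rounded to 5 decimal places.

Lv0 = (3.000000, 4.000000, 3.000000); divide by 4.000000 → v1 = (0.750000, 1.000000, 0.750000)
Lv1 = (9.750000, 10.000000, 8.250000); divide by 10.000000 → v2 = (0.975000, 1.000000, 0.825000)
Requested entry of v2: 33/40 = 0.82500

0.82500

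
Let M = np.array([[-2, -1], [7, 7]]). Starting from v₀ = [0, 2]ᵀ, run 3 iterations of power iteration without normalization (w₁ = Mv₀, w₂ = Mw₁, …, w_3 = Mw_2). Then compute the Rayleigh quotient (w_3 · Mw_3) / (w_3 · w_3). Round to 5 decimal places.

λ ≈ 6.13451

w1 = Mv₀ = ((-2)·0 + (-1)·2; 7·0 + 7·2) = (-2, 14)
w2 = Mw1 = ((-2)·(-2) + (-1)·14; 7·(-2) + 7·14) = (-10, 84)
w3 = Mw2 = (-64, 518)
Mw3 = (-390, 3178)
w3·Mw3 = (-64)·(-390) + 518·3178 = 1671164; w3·w3 = (-64)·(-64) + 518·518 = 272420
λ ≈ 1671164/272420 = 6.13451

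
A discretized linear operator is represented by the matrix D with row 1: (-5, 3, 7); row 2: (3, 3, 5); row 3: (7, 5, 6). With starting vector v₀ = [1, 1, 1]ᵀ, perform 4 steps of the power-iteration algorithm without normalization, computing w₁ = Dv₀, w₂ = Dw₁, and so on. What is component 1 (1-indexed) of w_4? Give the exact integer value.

19480

w1 = Dv₀ = (5, 11, 18)
w2 = Dw1 = (134, 138, 198)
w3 = Dw2 = (1130, 1806, 2816)
w4 = Dw3 = (19480, 22888, 33836)
The requested component of w4 is 19480.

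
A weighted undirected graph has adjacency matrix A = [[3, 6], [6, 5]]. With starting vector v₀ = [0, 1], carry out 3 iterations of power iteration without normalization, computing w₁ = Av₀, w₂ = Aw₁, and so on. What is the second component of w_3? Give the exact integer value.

593

w1 = Av₀ = (6, 5)
w2 = Aw1 = (48, 61)
w3 = Aw2 = (510, 593)
The requested component of w3 is 593.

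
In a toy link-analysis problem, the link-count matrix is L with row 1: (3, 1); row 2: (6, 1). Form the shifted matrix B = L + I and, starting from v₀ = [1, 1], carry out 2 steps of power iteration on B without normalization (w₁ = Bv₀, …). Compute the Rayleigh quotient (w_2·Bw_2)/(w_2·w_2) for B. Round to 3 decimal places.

5.650

B = L + I has rows (4, 1); (6, 2)
w1 = Bv₀ = (5, 8)
w2 = Bw1 = (28, 46)
Bw2 = (158, 260)
w2·Bw2 = 16384; w2·w2 = 2900; μ ≈ 16384/2900 = 5.650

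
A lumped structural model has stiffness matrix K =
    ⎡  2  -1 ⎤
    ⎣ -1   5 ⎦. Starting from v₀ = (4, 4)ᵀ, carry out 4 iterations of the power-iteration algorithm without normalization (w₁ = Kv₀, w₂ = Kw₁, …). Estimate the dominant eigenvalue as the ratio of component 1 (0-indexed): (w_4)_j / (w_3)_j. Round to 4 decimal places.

w1 = Kv₀ = (2·4 + (-1)·4; (-1)·4 + 5·4) = (4, 16)
w2 = Kw1 = (2·4 + (-1)·16; (-1)·4 + 5·16) = (-8, 76)
w3 = Kw2 = (-92, 388)
w4 = Kw3 = (-572, 2032)
Ratio at component: 2032 / 388 = 5.2371

5.2371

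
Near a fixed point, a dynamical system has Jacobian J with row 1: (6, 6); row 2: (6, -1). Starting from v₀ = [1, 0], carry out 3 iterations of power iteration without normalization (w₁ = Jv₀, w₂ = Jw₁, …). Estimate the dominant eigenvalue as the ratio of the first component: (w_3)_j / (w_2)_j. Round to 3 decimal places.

w1 = Jv₀ = (6, 6)
w2 = Jw1 = (72, 30)
w3 = Jw2 = (612, 402)
Ratio at component: 612 / 72 = 8.500

λ ≈ 8.500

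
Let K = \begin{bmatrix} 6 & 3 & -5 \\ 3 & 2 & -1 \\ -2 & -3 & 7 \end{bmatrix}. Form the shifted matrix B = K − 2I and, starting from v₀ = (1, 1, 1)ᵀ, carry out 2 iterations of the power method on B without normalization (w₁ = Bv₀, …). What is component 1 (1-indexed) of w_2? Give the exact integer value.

14

B = K − 2I has rows (4, 3, -5); (3, 0, -1); (-2, -3, 5)
w1 = Bv₀ = (4·1 + 3·1 + (-5)·1; 3·1 + 0·1 + (-1)·1; (-2)·1 + (-3)·1 + 5·1) = (2, 2, 0)
w2 = Bw1 = (4·2 + 3·2 + (-5)·0; 3·2 + 0·2 + (-1)·0; (-2)·2 + (-3)·2 + 5·0) = (14, 6, -10)
Requested component of w2: 14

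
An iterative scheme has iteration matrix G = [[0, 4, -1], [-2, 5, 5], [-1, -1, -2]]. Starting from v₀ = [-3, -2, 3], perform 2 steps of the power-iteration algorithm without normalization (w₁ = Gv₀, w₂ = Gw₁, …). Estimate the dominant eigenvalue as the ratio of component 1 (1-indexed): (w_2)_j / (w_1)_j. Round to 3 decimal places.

w1 = Gv₀ = (0·(-3) + 4·(-2) + (-1)·3; (-2)·(-3) + 5·(-2) + 5·3; (-1)·(-3) + (-1)·(-2) + (-2)·3) = (-11, 11, -1)
w2 = Gw1 = (0·(-11) + 4·11 + (-1)·(-1); (-2)·(-11) + 5·11 + 5·(-1); (-1)·(-11) + (-1)·11 + (-2)·(-1)) = (45, 72, 2)
Ratio at component: 45 / -11 = -4.091

-4.091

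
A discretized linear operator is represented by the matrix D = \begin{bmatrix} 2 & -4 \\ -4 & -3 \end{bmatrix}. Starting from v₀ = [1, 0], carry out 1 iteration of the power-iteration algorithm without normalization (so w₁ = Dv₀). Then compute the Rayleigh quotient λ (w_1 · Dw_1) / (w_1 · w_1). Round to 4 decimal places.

λ ≈ 1.2000

w1 = Dv₀ = (2, -4)
Dw1 = (20, 4)
w1·Dw1 = 2·20 + (-4)·4 = 24; w1·w1 = 2·2 + (-4)·(-4) = 20
λ ≈ 24/20 = 1.2000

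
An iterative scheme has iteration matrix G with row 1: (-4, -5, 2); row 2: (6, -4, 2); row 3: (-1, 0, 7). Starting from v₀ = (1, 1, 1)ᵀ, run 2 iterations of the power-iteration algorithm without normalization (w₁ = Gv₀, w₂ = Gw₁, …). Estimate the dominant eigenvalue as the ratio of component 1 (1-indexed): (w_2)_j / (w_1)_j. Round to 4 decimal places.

w1 = Gv₀ = ((-4)·1 + (-5)·1 + 2·1; 6·1 + (-4)·1 + 2·1; (-1)·1 + 0·1 + 7·1) = (-7, 4, 6)
w2 = Gw1 = ((-4)·(-7) + (-5)·4 + 2·6; 6·(-7) + (-4)·4 + 2·6; (-1)·(-7) + 0·4 + 7·6) = (20, -46, 49)
Ratio at component: 20 / -7 = -2.8571

-2.8571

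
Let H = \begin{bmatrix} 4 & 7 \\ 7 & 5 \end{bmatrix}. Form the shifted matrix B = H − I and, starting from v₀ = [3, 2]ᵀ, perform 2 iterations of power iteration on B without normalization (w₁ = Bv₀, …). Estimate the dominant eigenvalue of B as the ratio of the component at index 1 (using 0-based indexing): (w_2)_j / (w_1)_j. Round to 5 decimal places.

B = H − I has rows (3, 7); (7, 4)
w1 = Bv₀ = (3·3 + 7·2; 7·3 + 4·2) = (23, 29)
w2 = Bw1 = (3·23 + 7·29; 7·23 + 4·29) = (272, 277)
Ratio: 277/29 = 9.55172

μ ≈ 9.55172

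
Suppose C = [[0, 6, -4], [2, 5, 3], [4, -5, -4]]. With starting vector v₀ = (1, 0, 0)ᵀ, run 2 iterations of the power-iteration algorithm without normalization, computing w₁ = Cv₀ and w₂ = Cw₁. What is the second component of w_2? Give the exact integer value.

w1 = Cv₀ = (0·1 + 6·0 + (-4)·0; 2·1 + 5·0 + 3·0; 4·1 + (-5)·0 + (-4)·0) = (0, 2, 4)
w2 = Cw1 = (0·0 + 6·2 + (-4)·4; 2·0 + 5·2 + 3·4; 4·0 + (-5)·2 + (-4)·4) = (-4, 22, -26)
The requested component of w2 is 22.

22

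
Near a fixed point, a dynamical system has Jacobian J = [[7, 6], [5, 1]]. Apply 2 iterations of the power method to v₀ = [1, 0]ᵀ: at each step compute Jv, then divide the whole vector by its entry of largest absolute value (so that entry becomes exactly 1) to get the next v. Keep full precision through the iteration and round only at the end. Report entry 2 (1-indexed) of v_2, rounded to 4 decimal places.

Jv0 = (7.00000, 5.00000); divide by 7.00000 → v1 = (1.00000, 0.71429)
Jv1 = (11.28571, 5.71429); divide by 11.28571 → v2 = (1.00000, 0.50633)
Requested entry of v2: 40/79 = 0.5063

0.5063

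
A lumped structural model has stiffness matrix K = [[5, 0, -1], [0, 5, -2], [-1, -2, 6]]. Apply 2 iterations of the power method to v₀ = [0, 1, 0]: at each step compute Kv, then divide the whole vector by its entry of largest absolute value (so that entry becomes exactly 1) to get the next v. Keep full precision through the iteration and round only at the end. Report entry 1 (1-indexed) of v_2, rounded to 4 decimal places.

Kv0 = (0.00000, 5.00000, -2.00000); divide by 5.00000 → v1 = (0.00000, 1.00000, -0.40000)
Kv1 = (0.40000, 5.80000, -4.40000); divide by 5.80000 → v2 = (0.06897, 1.00000, -0.75862)
Requested entry of v2: 2/29 = 0.0690

0.0690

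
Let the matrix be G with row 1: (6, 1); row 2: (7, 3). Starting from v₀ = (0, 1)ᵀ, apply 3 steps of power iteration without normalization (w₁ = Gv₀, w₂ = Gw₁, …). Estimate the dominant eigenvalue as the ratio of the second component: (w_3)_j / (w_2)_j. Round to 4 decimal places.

λ ≈ 6.9375

w1 = Gv₀ = (6·0 + 1·1; 7·0 + 3·1) = (1, 3)
w2 = Gw1 = (6·1 + 1·3; 7·1 + 3·3) = (9, 16)
w3 = Gw2 = (70, 111)
Ratio at component: 111 / 16 = 6.9375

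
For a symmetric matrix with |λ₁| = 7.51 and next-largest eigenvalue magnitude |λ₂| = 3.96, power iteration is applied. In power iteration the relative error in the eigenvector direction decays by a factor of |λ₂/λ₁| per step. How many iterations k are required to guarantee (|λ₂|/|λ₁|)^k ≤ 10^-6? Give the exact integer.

22

|λ₂/λ₁| = 3.96/7.51 = 0.52730
Need k ≥ ln(10^-6) / ln(0.52730) = -13.8155 / -0.6400 ≈ 21.587
Smallest integer k satisfying the bound: 22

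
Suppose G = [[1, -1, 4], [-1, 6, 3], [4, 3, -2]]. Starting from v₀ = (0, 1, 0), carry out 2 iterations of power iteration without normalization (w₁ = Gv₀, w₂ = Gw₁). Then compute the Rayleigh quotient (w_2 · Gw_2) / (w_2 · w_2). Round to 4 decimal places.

w1 = Gv₀ = (1·0 + (-1)·1 + 4·0; (-1)·0 + 6·1 + 3·0; 4·0 + 3·1 + (-2)·0) = (-1, 6, 3)
w2 = Gw1 = (1·(-1) + (-1)·6 + 4·3; (-1)·(-1) + 6·6 + 3·3; 4·(-1) + 3·6 + (-2)·3) = (5, 46, 8)
Gw2 = (-9, 295, 142)
w2·Gw2 = 5·(-9) + 46·295 + 8·142 = 14661; w2·w2 = 5·5 + 46·46 + 8·8 = 2205
λ ≈ 14661/2205 = 6.6490

λ ≈ 6.6490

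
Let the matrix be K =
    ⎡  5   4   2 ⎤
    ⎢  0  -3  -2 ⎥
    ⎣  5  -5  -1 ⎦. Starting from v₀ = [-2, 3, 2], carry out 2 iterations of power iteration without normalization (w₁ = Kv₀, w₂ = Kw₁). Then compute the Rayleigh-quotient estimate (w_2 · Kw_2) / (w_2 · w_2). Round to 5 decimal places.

w1 = Kv₀ = (5·(-2) + 4·3 + 2·2; 0·(-2) + (-3)·3 + (-2)·2; 5·(-2) + (-5)·3 + (-1)·2) = (6, -13, -27)
w2 = Kw1 = (5·6 + 4·(-13) + 2·(-27); 0·6 + (-3)·(-13) + (-2)·(-27); 5·6 + (-5)·(-13) + (-1)·(-27)) = (-76, 93, 122)
Kw2 = (236, -523, -967)
w2·Kw2 = (-76)·236 + 93·(-523) + 122·(-967) = -184549; w2·w2 = (-76)·(-76) + 93·93 + 122·122 = 29309
λ ≈ -184549/29309 = -6.29667

-6.29667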